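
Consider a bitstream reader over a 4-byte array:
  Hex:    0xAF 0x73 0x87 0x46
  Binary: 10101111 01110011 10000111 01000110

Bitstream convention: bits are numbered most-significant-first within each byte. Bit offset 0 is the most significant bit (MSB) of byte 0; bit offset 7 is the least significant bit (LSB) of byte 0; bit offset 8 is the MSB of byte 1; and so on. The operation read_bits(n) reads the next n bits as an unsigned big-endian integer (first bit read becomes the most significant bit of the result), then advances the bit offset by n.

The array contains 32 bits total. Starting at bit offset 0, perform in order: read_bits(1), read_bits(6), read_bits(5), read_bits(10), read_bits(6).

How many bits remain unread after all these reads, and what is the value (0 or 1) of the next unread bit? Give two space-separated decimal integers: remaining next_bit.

Read 1: bits[0:1] width=1 -> value=1 (bin 1); offset now 1 = byte 0 bit 1; 31 bits remain
Read 2: bits[1:7] width=6 -> value=23 (bin 010111); offset now 7 = byte 0 bit 7; 25 bits remain
Read 3: bits[7:12] width=5 -> value=23 (bin 10111); offset now 12 = byte 1 bit 4; 20 bits remain
Read 4: bits[12:22] width=10 -> value=225 (bin 0011100001); offset now 22 = byte 2 bit 6; 10 bits remain
Read 5: bits[22:28] width=6 -> value=52 (bin 110100); offset now 28 = byte 3 bit 4; 4 bits remain

Answer: 4 0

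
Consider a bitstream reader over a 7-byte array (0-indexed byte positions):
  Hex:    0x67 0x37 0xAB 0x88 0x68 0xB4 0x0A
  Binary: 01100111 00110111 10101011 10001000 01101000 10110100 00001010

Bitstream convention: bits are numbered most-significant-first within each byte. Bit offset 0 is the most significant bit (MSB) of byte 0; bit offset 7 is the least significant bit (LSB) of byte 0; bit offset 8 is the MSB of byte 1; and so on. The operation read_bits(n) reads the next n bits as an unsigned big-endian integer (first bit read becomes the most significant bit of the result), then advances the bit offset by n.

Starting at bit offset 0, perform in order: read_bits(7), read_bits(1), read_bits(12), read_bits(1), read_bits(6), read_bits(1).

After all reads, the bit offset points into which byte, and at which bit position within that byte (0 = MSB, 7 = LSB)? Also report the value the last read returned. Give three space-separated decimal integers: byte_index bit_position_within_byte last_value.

Answer: 3 4 0

Derivation:
Read 1: bits[0:7] width=7 -> value=51 (bin 0110011); offset now 7 = byte 0 bit 7; 49 bits remain
Read 2: bits[7:8] width=1 -> value=1 (bin 1); offset now 8 = byte 1 bit 0; 48 bits remain
Read 3: bits[8:20] width=12 -> value=890 (bin 001101111010); offset now 20 = byte 2 bit 4; 36 bits remain
Read 4: bits[20:21] width=1 -> value=1 (bin 1); offset now 21 = byte 2 bit 5; 35 bits remain
Read 5: bits[21:27] width=6 -> value=28 (bin 011100); offset now 27 = byte 3 bit 3; 29 bits remain
Read 6: bits[27:28] width=1 -> value=0 (bin 0); offset now 28 = byte 3 bit 4; 28 bits remain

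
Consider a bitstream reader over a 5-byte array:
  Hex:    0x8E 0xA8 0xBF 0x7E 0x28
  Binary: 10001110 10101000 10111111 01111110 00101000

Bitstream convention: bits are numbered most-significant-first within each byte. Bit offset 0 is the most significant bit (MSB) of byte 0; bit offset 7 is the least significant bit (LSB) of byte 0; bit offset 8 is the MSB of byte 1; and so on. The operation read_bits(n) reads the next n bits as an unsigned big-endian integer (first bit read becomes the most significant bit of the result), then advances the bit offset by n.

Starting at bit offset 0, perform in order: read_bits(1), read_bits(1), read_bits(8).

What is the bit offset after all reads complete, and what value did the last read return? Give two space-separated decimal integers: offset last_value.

Read 1: bits[0:1] width=1 -> value=1 (bin 1); offset now 1 = byte 0 bit 1; 39 bits remain
Read 2: bits[1:2] width=1 -> value=0 (bin 0); offset now 2 = byte 0 bit 2; 38 bits remain
Read 3: bits[2:10] width=8 -> value=58 (bin 00111010); offset now 10 = byte 1 bit 2; 30 bits remain

Answer: 10 58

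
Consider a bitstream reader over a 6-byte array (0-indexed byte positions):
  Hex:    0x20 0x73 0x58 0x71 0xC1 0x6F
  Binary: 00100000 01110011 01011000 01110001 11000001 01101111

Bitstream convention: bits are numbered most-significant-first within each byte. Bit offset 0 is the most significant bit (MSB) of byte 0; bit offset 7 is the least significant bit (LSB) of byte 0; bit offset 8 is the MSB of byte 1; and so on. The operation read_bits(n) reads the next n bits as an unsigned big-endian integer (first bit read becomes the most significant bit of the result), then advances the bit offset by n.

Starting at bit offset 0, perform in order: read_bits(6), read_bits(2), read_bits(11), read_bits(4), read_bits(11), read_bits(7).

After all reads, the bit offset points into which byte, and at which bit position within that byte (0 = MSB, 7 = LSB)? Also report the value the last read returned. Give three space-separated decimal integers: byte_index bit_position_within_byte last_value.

Read 1: bits[0:6] width=6 -> value=8 (bin 001000); offset now 6 = byte 0 bit 6; 42 bits remain
Read 2: bits[6:8] width=2 -> value=0 (bin 00); offset now 8 = byte 1 bit 0; 40 bits remain
Read 3: bits[8:19] width=11 -> value=922 (bin 01110011010); offset now 19 = byte 2 bit 3; 29 bits remain
Read 4: bits[19:23] width=4 -> value=12 (bin 1100); offset now 23 = byte 2 bit 7; 25 bits remain
Read 5: bits[23:34] width=11 -> value=455 (bin 00111000111); offset now 34 = byte 4 bit 2; 14 bits remain
Read 6: bits[34:41] width=7 -> value=2 (bin 0000010); offset now 41 = byte 5 bit 1; 7 bits remain

Answer: 5 1 2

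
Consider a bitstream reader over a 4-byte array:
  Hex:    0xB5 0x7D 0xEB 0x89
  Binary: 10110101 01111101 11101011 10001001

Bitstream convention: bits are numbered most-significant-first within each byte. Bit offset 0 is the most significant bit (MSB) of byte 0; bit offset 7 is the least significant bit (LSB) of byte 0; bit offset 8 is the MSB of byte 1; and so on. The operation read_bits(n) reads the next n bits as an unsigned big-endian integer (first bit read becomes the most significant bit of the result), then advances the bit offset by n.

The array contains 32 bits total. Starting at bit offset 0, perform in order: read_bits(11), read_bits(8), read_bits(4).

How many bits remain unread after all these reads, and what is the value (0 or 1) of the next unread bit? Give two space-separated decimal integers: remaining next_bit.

Read 1: bits[0:11] width=11 -> value=1451 (bin 10110101011); offset now 11 = byte 1 bit 3; 21 bits remain
Read 2: bits[11:19] width=8 -> value=239 (bin 11101111); offset now 19 = byte 2 bit 3; 13 bits remain
Read 3: bits[19:23] width=4 -> value=5 (bin 0101); offset now 23 = byte 2 bit 7; 9 bits remain

Answer: 9 1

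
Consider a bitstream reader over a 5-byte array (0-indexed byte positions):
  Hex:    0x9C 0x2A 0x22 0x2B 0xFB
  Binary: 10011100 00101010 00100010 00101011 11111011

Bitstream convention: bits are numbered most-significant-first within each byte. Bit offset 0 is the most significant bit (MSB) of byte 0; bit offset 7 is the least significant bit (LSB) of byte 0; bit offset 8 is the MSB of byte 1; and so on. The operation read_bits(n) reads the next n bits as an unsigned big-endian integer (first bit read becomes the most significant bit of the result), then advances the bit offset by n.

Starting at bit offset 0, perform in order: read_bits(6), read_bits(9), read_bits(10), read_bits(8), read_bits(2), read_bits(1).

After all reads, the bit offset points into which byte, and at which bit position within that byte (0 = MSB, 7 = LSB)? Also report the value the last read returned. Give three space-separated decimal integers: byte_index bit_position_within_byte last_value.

Answer: 4 4 1

Derivation:
Read 1: bits[0:6] width=6 -> value=39 (bin 100111); offset now 6 = byte 0 bit 6; 34 bits remain
Read 2: bits[6:15] width=9 -> value=21 (bin 000010101); offset now 15 = byte 1 bit 7; 25 bits remain
Read 3: bits[15:25] width=10 -> value=68 (bin 0001000100); offset now 25 = byte 3 bit 1; 15 bits remain
Read 4: bits[25:33] width=8 -> value=87 (bin 01010111); offset now 33 = byte 4 bit 1; 7 bits remain
Read 5: bits[33:35] width=2 -> value=3 (bin 11); offset now 35 = byte 4 bit 3; 5 bits remain
Read 6: bits[35:36] width=1 -> value=1 (bin 1); offset now 36 = byte 4 bit 4; 4 bits remain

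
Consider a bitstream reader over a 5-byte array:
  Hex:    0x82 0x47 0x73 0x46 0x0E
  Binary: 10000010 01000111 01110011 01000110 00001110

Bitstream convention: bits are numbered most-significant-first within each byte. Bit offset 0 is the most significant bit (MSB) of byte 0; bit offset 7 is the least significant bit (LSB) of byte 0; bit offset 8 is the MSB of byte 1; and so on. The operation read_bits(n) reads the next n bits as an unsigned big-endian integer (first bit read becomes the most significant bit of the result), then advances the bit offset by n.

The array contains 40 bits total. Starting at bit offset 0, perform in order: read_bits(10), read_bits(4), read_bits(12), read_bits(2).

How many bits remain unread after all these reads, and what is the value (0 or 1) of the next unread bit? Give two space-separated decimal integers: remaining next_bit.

Answer: 12 0

Derivation:
Read 1: bits[0:10] width=10 -> value=521 (bin 1000001001); offset now 10 = byte 1 bit 2; 30 bits remain
Read 2: bits[10:14] width=4 -> value=1 (bin 0001); offset now 14 = byte 1 bit 6; 26 bits remain
Read 3: bits[14:26] width=12 -> value=3533 (bin 110111001101); offset now 26 = byte 3 bit 2; 14 bits remain
Read 4: bits[26:28] width=2 -> value=0 (bin 00); offset now 28 = byte 3 bit 4; 12 bits remain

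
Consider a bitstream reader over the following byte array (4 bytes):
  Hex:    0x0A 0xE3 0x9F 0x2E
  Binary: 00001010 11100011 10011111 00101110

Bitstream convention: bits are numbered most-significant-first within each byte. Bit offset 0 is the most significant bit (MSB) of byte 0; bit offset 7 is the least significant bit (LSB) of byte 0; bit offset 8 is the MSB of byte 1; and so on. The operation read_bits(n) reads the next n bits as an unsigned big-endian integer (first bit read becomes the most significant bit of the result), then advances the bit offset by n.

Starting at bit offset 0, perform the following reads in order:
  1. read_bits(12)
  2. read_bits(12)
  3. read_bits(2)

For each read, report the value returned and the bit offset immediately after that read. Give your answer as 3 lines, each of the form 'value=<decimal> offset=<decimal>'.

Read 1: bits[0:12] width=12 -> value=174 (bin 000010101110); offset now 12 = byte 1 bit 4; 20 bits remain
Read 2: bits[12:24] width=12 -> value=927 (bin 001110011111); offset now 24 = byte 3 bit 0; 8 bits remain
Read 3: bits[24:26] width=2 -> value=0 (bin 00); offset now 26 = byte 3 bit 2; 6 bits remain

Answer: value=174 offset=12
value=927 offset=24
value=0 offset=26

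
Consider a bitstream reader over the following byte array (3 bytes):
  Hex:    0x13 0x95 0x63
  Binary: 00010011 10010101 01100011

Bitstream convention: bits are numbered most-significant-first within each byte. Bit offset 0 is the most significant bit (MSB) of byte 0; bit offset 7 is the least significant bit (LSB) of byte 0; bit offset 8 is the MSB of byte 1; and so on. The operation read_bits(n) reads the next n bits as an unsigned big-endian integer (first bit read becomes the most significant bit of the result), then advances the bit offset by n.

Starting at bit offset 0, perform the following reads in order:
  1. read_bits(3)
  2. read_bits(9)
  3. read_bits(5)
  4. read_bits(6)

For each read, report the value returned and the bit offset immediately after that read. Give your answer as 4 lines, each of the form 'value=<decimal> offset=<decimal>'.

Answer: value=0 offset=3
value=313 offset=12
value=10 offset=17
value=49 offset=23

Derivation:
Read 1: bits[0:3] width=3 -> value=0 (bin 000); offset now 3 = byte 0 bit 3; 21 bits remain
Read 2: bits[3:12] width=9 -> value=313 (bin 100111001); offset now 12 = byte 1 bit 4; 12 bits remain
Read 3: bits[12:17] width=5 -> value=10 (bin 01010); offset now 17 = byte 2 bit 1; 7 bits remain
Read 4: bits[17:23] width=6 -> value=49 (bin 110001); offset now 23 = byte 2 bit 7; 1 bits remain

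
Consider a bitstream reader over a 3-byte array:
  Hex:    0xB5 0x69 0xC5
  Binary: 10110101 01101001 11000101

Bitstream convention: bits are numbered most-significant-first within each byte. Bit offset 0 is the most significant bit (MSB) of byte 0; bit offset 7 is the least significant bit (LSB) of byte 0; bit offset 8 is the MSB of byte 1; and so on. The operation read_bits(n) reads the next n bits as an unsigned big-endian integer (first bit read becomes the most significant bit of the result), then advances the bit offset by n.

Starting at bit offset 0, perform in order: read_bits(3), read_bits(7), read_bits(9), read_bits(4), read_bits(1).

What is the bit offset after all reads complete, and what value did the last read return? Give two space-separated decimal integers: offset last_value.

Read 1: bits[0:3] width=3 -> value=5 (bin 101); offset now 3 = byte 0 bit 3; 21 bits remain
Read 2: bits[3:10] width=7 -> value=85 (bin 1010101); offset now 10 = byte 1 bit 2; 14 bits remain
Read 3: bits[10:19] width=9 -> value=334 (bin 101001110); offset now 19 = byte 2 bit 3; 5 bits remain
Read 4: bits[19:23] width=4 -> value=2 (bin 0010); offset now 23 = byte 2 bit 7; 1 bits remain
Read 5: bits[23:24] width=1 -> value=1 (bin 1); offset now 24 = byte 3 bit 0; 0 bits remain

Answer: 24 1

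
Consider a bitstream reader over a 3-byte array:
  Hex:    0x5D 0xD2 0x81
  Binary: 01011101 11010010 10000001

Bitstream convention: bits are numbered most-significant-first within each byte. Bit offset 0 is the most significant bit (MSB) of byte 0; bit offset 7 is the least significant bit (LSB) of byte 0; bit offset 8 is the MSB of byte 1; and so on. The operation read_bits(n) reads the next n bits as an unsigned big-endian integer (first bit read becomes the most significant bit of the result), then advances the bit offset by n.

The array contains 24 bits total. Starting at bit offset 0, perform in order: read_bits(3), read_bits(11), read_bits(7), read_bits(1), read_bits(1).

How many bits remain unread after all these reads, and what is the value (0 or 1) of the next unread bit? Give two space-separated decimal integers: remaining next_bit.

Read 1: bits[0:3] width=3 -> value=2 (bin 010); offset now 3 = byte 0 bit 3; 21 bits remain
Read 2: bits[3:14] width=11 -> value=1908 (bin 11101110100); offset now 14 = byte 1 bit 6; 10 bits remain
Read 3: bits[14:21] width=7 -> value=80 (bin 1010000); offset now 21 = byte 2 bit 5; 3 bits remain
Read 4: bits[21:22] width=1 -> value=0 (bin 0); offset now 22 = byte 2 bit 6; 2 bits remain
Read 5: bits[22:23] width=1 -> value=0 (bin 0); offset now 23 = byte 2 bit 7; 1 bits remain

Answer: 1 1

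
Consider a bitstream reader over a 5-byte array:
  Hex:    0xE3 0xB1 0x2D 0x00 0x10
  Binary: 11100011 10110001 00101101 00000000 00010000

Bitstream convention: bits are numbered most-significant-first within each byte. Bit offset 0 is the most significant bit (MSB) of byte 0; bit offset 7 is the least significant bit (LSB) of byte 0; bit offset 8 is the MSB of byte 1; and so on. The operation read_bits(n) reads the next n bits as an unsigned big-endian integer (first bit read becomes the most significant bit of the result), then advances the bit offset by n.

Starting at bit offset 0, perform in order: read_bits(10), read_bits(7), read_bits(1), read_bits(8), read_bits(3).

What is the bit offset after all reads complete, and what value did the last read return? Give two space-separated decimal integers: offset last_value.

Read 1: bits[0:10] width=10 -> value=910 (bin 1110001110); offset now 10 = byte 1 bit 2; 30 bits remain
Read 2: bits[10:17] width=7 -> value=98 (bin 1100010); offset now 17 = byte 2 bit 1; 23 bits remain
Read 3: bits[17:18] width=1 -> value=0 (bin 0); offset now 18 = byte 2 bit 2; 22 bits remain
Read 4: bits[18:26] width=8 -> value=180 (bin 10110100); offset now 26 = byte 3 bit 2; 14 bits remain
Read 5: bits[26:29] width=3 -> value=0 (bin 000); offset now 29 = byte 3 bit 5; 11 bits remain

Answer: 29 0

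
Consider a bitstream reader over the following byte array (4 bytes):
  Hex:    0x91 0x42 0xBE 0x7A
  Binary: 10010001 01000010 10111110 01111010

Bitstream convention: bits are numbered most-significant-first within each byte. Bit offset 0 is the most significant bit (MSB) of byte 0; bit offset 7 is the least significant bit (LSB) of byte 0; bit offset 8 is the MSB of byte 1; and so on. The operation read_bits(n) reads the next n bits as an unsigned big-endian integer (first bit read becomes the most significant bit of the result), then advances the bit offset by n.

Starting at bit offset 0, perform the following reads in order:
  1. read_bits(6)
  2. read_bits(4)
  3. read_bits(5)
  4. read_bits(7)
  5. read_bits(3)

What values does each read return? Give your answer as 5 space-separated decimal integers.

Answer: 36 5 1 47 4

Derivation:
Read 1: bits[0:6] width=6 -> value=36 (bin 100100); offset now 6 = byte 0 bit 6; 26 bits remain
Read 2: bits[6:10] width=4 -> value=5 (bin 0101); offset now 10 = byte 1 bit 2; 22 bits remain
Read 3: bits[10:15] width=5 -> value=1 (bin 00001); offset now 15 = byte 1 bit 7; 17 bits remain
Read 4: bits[15:22] width=7 -> value=47 (bin 0101111); offset now 22 = byte 2 bit 6; 10 bits remain
Read 5: bits[22:25] width=3 -> value=4 (bin 100); offset now 25 = byte 3 bit 1; 7 bits remain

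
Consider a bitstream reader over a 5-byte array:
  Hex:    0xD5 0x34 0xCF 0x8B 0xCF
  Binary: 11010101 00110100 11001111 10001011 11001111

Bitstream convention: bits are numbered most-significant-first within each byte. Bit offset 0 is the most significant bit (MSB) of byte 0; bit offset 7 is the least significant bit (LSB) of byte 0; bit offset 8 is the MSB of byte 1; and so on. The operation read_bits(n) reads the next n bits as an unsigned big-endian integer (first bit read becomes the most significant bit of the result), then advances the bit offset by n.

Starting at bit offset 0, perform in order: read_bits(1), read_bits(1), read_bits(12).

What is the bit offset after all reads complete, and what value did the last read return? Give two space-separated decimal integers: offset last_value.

Read 1: bits[0:1] width=1 -> value=1 (bin 1); offset now 1 = byte 0 bit 1; 39 bits remain
Read 2: bits[1:2] width=1 -> value=1 (bin 1); offset now 2 = byte 0 bit 2; 38 bits remain
Read 3: bits[2:14] width=12 -> value=1357 (bin 010101001101); offset now 14 = byte 1 bit 6; 26 bits remain

Answer: 14 1357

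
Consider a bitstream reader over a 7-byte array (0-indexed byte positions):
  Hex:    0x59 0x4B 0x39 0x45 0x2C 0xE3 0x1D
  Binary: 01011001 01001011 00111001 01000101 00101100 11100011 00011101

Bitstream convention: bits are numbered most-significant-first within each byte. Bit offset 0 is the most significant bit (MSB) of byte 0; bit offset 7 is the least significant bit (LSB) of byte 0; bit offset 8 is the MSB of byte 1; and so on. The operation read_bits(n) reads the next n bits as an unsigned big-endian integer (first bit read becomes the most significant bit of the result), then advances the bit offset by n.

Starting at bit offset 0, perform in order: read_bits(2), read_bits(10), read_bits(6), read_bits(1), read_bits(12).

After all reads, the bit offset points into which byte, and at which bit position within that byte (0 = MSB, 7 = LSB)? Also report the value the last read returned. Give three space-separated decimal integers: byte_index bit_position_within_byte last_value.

Answer: 3 7 3234

Derivation:
Read 1: bits[0:2] width=2 -> value=1 (bin 01); offset now 2 = byte 0 bit 2; 54 bits remain
Read 2: bits[2:12] width=10 -> value=404 (bin 0110010100); offset now 12 = byte 1 bit 4; 44 bits remain
Read 3: bits[12:18] width=6 -> value=44 (bin 101100); offset now 18 = byte 2 bit 2; 38 bits remain
Read 4: bits[18:19] width=1 -> value=1 (bin 1); offset now 19 = byte 2 bit 3; 37 bits remain
Read 5: bits[19:31] width=12 -> value=3234 (bin 110010100010); offset now 31 = byte 3 bit 7; 25 bits remain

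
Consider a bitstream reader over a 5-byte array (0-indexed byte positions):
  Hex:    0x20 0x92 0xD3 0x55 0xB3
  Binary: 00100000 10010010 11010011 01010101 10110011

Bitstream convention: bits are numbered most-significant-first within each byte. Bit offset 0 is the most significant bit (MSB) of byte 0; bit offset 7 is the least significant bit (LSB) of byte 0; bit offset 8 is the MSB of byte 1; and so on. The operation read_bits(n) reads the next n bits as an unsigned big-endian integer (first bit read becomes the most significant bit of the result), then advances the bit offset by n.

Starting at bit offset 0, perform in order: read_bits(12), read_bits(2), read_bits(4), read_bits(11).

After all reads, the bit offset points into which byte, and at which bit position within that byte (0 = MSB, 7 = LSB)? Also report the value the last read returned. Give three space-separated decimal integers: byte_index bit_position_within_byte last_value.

Answer: 3 5 618

Derivation:
Read 1: bits[0:12] width=12 -> value=521 (bin 001000001001); offset now 12 = byte 1 bit 4; 28 bits remain
Read 2: bits[12:14] width=2 -> value=0 (bin 00); offset now 14 = byte 1 bit 6; 26 bits remain
Read 3: bits[14:18] width=4 -> value=11 (bin 1011); offset now 18 = byte 2 bit 2; 22 bits remain
Read 4: bits[18:29] width=11 -> value=618 (bin 01001101010); offset now 29 = byte 3 bit 5; 11 bits remain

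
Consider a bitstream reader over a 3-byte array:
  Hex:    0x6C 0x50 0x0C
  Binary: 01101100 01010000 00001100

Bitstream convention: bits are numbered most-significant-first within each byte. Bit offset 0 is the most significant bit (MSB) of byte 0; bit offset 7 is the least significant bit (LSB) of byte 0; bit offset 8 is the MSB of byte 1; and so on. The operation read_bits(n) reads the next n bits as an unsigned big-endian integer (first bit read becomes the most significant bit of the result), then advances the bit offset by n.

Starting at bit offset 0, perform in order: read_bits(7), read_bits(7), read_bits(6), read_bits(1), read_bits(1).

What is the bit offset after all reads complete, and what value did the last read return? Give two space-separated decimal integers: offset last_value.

Read 1: bits[0:7] width=7 -> value=54 (bin 0110110); offset now 7 = byte 0 bit 7; 17 bits remain
Read 2: bits[7:14] width=7 -> value=20 (bin 0010100); offset now 14 = byte 1 bit 6; 10 bits remain
Read 3: bits[14:20] width=6 -> value=0 (bin 000000); offset now 20 = byte 2 bit 4; 4 bits remain
Read 4: bits[20:21] width=1 -> value=1 (bin 1); offset now 21 = byte 2 bit 5; 3 bits remain
Read 5: bits[21:22] width=1 -> value=1 (bin 1); offset now 22 = byte 2 bit 6; 2 bits remain

Answer: 22 1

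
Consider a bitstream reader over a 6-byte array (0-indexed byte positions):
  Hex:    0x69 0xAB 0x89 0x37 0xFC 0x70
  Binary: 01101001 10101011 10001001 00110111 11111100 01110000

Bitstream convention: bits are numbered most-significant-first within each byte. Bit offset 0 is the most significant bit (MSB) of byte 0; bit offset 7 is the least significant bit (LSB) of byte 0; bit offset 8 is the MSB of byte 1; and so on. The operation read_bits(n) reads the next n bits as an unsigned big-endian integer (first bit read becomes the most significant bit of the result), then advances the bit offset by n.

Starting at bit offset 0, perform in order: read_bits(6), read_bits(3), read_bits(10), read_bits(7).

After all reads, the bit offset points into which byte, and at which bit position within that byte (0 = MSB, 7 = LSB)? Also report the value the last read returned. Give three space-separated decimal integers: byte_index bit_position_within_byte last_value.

Read 1: bits[0:6] width=6 -> value=26 (bin 011010); offset now 6 = byte 0 bit 6; 42 bits remain
Read 2: bits[6:9] width=3 -> value=3 (bin 011); offset now 9 = byte 1 bit 1; 39 bits remain
Read 3: bits[9:19] width=10 -> value=348 (bin 0101011100); offset now 19 = byte 2 bit 3; 29 bits remain
Read 4: bits[19:26] width=7 -> value=36 (bin 0100100); offset now 26 = byte 3 bit 2; 22 bits remain

Answer: 3 2 36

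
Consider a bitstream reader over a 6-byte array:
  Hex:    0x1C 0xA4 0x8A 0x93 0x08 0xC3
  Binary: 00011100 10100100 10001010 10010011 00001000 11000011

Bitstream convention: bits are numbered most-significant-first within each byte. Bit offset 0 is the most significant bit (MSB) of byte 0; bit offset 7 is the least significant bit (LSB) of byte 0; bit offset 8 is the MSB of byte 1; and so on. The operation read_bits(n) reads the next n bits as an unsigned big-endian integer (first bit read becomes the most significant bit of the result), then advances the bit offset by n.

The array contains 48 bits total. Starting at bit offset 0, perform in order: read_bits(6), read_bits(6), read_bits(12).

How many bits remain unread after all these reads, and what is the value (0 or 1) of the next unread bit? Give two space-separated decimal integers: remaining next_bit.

Read 1: bits[0:6] width=6 -> value=7 (bin 000111); offset now 6 = byte 0 bit 6; 42 bits remain
Read 2: bits[6:12] width=6 -> value=10 (bin 001010); offset now 12 = byte 1 bit 4; 36 bits remain
Read 3: bits[12:24] width=12 -> value=1162 (bin 010010001010); offset now 24 = byte 3 bit 0; 24 bits remain

Answer: 24 1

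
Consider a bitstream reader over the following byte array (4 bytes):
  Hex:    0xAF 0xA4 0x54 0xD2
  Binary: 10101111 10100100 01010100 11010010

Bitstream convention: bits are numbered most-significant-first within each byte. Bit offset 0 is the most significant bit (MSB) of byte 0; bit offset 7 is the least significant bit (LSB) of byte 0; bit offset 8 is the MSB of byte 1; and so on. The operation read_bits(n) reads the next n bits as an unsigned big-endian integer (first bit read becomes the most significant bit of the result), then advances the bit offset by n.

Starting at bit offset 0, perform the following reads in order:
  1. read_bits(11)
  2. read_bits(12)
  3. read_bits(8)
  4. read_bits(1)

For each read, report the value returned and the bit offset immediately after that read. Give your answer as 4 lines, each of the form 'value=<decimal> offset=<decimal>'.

Read 1: bits[0:11] width=11 -> value=1405 (bin 10101111101); offset now 11 = byte 1 bit 3; 21 bits remain
Read 2: bits[11:23] width=12 -> value=554 (bin 001000101010); offset now 23 = byte 2 bit 7; 9 bits remain
Read 3: bits[23:31] width=8 -> value=105 (bin 01101001); offset now 31 = byte 3 bit 7; 1 bits remain
Read 4: bits[31:32] width=1 -> value=0 (bin 0); offset now 32 = byte 4 bit 0; 0 bits remain

Answer: value=1405 offset=11
value=554 offset=23
value=105 offset=31
value=0 offset=32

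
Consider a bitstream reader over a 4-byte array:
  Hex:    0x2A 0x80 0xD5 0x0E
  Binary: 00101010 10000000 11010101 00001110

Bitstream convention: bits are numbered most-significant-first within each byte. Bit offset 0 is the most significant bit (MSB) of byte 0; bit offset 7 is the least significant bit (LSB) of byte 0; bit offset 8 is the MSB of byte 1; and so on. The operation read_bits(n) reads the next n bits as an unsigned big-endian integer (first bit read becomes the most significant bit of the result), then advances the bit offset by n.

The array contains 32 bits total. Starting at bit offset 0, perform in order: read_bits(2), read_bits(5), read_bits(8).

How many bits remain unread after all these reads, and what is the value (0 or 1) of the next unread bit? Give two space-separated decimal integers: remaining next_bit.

Answer: 17 0

Derivation:
Read 1: bits[0:2] width=2 -> value=0 (bin 00); offset now 2 = byte 0 bit 2; 30 bits remain
Read 2: bits[2:7] width=5 -> value=21 (bin 10101); offset now 7 = byte 0 bit 7; 25 bits remain
Read 3: bits[7:15] width=8 -> value=64 (bin 01000000); offset now 15 = byte 1 bit 7; 17 bits remain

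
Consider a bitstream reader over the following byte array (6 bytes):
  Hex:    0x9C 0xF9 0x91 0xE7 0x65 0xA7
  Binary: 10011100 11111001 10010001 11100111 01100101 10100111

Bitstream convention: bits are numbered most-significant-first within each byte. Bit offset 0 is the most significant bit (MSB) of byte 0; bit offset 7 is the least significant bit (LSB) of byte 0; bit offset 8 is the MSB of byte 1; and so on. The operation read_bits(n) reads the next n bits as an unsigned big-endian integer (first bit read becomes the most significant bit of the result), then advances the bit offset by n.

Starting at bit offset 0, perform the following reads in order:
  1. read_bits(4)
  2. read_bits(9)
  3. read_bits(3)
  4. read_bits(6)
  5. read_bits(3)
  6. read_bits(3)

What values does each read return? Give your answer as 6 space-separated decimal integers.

Read 1: bits[0:4] width=4 -> value=9 (bin 1001); offset now 4 = byte 0 bit 4; 44 bits remain
Read 2: bits[4:13] width=9 -> value=415 (bin 110011111); offset now 13 = byte 1 bit 5; 35 bits remain
Read 3: bits[13:16] width=3 -> value=1 (bin 001); offset now 16 = byte 2 bit 0; 32 bits remain
Read 4: bits[16:22] width=6 -> value=36 (bin 100100); offset now 22 = byte 2 bit 6; 26 bits remain
Read 5: bits[22:25] width=3 -> value=3 (bin 011); offset now 25 = byte 3 bit 1; 23 bits remain
Read 6: bits[25:28] width=3 -> value=6 (bin 110); offset now 28 = byte 3 bit 4; 20 bits remain

Answer: 9 415 1 36 3 6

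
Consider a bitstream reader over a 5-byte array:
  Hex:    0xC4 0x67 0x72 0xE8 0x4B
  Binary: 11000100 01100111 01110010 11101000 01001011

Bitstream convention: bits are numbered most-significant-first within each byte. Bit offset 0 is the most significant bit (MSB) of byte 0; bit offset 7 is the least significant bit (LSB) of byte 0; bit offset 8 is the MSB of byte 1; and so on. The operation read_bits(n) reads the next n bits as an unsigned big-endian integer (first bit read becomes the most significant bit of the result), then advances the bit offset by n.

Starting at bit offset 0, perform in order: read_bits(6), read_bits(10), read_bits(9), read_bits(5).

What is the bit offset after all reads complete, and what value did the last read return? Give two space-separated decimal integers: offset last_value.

Read 1: bits[0:6] width=6 -> value=49 (bin 110001); offset now 6 = byte 0 bit 6; 34 bits remain
Read 2: bits[6:16] width=10 -> value=103 (bin 0001100111); offset now 16 = byte 2 bit 0; 24 bits remain
Read 3: bits[16:25] width=9 -> value=229 (bin 011100101); offset now 25 = byte 3 bit 1; 15 bits remain
Read 4: bits[25:30] width=5 -> value=26 (bin 11010); offset now 30 = byte 3 bit 6; 10 bits remain

Answer: 30 26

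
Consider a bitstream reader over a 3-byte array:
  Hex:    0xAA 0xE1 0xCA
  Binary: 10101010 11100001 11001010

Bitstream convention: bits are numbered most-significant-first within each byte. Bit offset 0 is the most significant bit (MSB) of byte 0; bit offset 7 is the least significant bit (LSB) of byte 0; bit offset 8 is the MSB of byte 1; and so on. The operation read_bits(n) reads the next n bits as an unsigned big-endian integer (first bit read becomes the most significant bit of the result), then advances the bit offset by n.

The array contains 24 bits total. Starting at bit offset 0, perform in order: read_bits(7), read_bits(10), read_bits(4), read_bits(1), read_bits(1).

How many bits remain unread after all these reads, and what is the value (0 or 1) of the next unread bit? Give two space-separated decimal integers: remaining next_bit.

Answer: 1 0

Derivation:
Read 1: bits[0:7] width=7 -> value=85 (bin 1010101); offset now 7 = byte 0 bit 7; 17 bits remain
Read 2: bits[7:17] width=10 -> value=451 (bin 0111000011); offset now 17 = byte 2 bit 1; 7 bits remain
Read 3: bits[17:21] width=4 -> value=9 (bin 1001); offset now 21 = byte 2 bit 5; 3 bits remain
Read 4: bits[21:22] width=1 -> value=0 (bin 0); offset now 22 = byte 2 bit 6; 2 bits remain
Read 5: bits[22:23] width=1 -> value=1 (bin 1); offset now 23 = byte 2 bit 7; 1 bits remain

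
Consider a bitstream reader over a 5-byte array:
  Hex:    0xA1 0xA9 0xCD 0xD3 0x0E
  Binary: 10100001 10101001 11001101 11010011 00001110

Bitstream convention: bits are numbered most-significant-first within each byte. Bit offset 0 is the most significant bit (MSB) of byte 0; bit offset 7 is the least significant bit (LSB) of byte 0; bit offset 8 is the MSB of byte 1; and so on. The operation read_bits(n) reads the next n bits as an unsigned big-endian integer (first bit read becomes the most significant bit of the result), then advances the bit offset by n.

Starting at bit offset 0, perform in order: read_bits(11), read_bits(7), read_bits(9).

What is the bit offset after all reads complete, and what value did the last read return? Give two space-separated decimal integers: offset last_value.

Read 1: bits[0:11] width=11 -> value=1293 (bin 10100001101); offset now 11 = byte 1 bit 3; 29 bits remain
Read 2: bits[11:18] width=7 -> value=39 (bin 0100111); offset now 18 = byte 2 bit 2; 22 bits remain
Read 3: bits[18:27] width=9 -> value=110 (bin 001101110); offset now 27 = byte 3 bit 3; 13 bits remain

Answer: 27 110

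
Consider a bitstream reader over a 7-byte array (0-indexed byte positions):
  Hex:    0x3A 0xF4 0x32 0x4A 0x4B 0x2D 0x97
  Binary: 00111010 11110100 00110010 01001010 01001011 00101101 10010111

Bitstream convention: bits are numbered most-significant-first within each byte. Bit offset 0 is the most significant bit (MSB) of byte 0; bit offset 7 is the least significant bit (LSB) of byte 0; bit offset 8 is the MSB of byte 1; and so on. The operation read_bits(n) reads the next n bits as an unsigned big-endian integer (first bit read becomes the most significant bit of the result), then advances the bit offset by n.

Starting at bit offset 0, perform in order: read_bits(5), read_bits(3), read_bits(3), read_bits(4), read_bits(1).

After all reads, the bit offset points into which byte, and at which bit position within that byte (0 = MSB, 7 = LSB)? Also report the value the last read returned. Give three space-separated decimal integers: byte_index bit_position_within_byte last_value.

Read 1: bits[0:5] width=5 -> value=7 (bin 00111); offset now 5 = byte 0 bit 5; 51 bits remain
Read 2: bits[5:8] width=3 -> value=2 (bin 010); offset now 8 = byte 1 bit 0; 48 bits remain
Read 3: bits[8:11] width=3 -> value=7 (bin 111); offset now 11 = byte 1 bit 3; 45 bits remain
Read 4: bits[11:15] width=4 -> value=10 (bin 1010); offset now 15 = byte 1 bit 7; 41 bits remain
Read 5: bits[15:16] width=1 -> value=0 (bin 0); offset now 16 = byte 2 bit 0; 40 bits remain

Answer: 2 0 0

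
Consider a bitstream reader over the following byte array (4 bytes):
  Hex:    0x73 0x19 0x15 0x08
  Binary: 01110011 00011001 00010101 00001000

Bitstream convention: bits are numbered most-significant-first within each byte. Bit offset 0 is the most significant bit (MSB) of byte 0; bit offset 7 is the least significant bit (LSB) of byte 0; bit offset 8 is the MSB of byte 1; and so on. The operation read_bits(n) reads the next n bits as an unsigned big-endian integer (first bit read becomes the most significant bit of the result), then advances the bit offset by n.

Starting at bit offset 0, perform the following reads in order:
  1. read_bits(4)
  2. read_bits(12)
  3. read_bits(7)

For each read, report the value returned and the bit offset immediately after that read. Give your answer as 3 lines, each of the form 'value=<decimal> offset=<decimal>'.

Read 1: bits[0:4] width=4 -> value=7 (bin 0111); offset now 4 = byte 0 bit 4; 28 bits remain
Read 2: bits[4:16] width=12 -> value=793 (bin 001100011001); offset now 16 = byte 2 bit 0; 16 bits remain
Read 3: bits[16:23] width=7 -> value=10 (bin 0001010); offset now 23 = byte 2 bit 7; 9 bits remain

Answer: value=7 offset=4
value=793 offset=16
value=10 offset=23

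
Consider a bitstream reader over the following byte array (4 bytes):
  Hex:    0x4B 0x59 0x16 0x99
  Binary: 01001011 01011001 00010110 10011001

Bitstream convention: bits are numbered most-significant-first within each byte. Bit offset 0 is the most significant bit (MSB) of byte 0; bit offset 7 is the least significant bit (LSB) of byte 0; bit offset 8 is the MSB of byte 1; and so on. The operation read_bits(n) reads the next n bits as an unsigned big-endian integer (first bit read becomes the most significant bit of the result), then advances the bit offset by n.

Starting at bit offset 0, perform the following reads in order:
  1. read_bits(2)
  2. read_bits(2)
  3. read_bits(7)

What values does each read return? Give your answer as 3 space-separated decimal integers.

Answer: 1 0 90

Derivation:
Read 1: bits[0:2] width=2 -> value=1 (bin 01); offset now 2 = byte 0 bit 2; 30 bits remain
Read 2: bits[2:4] width=2 -> value=0 (bin 00); offset now 4 = byte 0 bit 4; 28 bits remain
Read 3: bits[4:11] width=7 -> value=90 (bin 1011010); offset now 11 = byte 1 bit 3; 21 bits remain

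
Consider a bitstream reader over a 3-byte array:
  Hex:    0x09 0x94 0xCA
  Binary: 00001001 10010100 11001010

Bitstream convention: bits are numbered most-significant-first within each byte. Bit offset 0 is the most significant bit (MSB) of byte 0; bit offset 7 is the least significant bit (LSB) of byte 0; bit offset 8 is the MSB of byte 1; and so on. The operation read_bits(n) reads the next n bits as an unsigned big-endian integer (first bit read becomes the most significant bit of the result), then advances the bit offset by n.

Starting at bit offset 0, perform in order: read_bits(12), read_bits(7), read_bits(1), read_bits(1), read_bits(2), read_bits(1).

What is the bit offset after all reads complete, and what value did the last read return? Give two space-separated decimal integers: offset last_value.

Read 1: bits[0:12] width=12 -> value=153 (bin 000010011001); offset now 12 = byte 1 bit 4; 12 bits remain
Read 2: bits[12:19] width=7 -> value=38 (bin 0100110); offset now 19 = byte 2 bit 3; 5 bits remain
Read 3: bits[19:20] width=1 -> value=0 (bin 0); offset now 20 = byte 2 bit 4; 4 bits remain
Read 4: bits[20:21] width=1 -> value=1 (bin 1); offset now 21 = byte 2 bit 5; 3 bits remain
Read 5: bits[21:23] width=2 -> value=1 (bin 01); offset now 23 = byte 2 bit 7; 1 bits remain
Read 6: bits[23:24] width=1 -> value=0 (bin 0); offset now 24 = byte 3 bit 0; 0 bits remain

Answer: 24 0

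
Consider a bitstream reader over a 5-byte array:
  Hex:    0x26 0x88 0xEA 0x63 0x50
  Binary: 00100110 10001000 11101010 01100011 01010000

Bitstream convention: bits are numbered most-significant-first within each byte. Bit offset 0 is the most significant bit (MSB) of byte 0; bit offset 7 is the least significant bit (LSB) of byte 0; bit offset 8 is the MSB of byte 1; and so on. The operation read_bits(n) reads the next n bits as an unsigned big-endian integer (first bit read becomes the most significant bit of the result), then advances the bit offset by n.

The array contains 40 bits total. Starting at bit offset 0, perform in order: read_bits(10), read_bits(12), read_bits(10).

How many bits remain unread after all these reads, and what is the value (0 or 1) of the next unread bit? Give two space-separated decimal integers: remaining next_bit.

Read 1: bits[0:10] width=10 -> value=154 (bin 0010011010); offset now 10 = byte 1 bit 2; 30 bits remain
Read 2: bits[10:22] width=12 -> value=570 (bin 001000111010); offset now 22 = byte 2 bit 6; 18 bits remain
Read 3: bits[22:32] width=10 -> value=611 (bin 1001100011); offset now 32 = byte 4 bit 0; 8 bits remain

Answer: 8 0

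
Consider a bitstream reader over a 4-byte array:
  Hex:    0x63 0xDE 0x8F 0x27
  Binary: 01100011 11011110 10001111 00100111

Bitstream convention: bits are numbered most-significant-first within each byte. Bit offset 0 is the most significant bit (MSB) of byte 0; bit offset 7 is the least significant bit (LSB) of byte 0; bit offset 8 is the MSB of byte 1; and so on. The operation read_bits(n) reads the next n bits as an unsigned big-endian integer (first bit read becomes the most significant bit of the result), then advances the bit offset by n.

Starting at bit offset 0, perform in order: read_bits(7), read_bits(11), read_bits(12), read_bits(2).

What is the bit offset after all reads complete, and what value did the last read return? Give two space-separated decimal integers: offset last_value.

Answer: 32 3

Derivation:
Read 1: bits[0:7] width=7 -> value=49 (bin 0110001); offset now 7 = byte 0 bit 7; 25 bits remain
Read 2: bits[7:18] width=11 -> value=1914 (bin 11101111010); offset now 18 = byte 2 bit 2; 14 bits remain
Read 3: bits[18:30] width=12 -> value=969 (bin 001111001001); offset now 30 = byte 3 bit 6; 2 bits remain
Read 4: bits[30:32] width=2 -> value=3 (bin 11); offset now 32 = byte 4 bit 0; 0 bits remain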